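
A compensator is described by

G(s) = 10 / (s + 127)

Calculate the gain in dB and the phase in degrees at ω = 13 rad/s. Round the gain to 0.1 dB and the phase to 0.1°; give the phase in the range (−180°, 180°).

At s = jω = j13:
pole (s+127): 127 + j13 → |·| = √(127²+13²) = √16298 ≈ 127.66, ∠ = arctan(13/127) ≈ 5.84°
|G| = 10 / 127.66 ≈ 0.078333
Gain = 20 log₁₀(0.078333) ≈ -22.12 dB
∠G = 0.00° − 5.84° = -5.84°

-22.1 dB, -5.8°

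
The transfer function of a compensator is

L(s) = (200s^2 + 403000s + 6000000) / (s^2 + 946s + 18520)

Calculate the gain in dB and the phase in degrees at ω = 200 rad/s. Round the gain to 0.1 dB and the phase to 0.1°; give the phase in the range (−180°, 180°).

52.5 dB, -5.1°

Substitute s = j200:
Numerator: 200(j200)^2 + 403000(j200) + 6000000 = -2000000 + j80600000
Denominator: (j200)^2 + 946(j200) + 18520 = -21480 + j189200
|N| = √(2000000² + 80600000²) ≈ 8.0625e+07, ∠N ≈ 91.42°
|D| = √(21480² + 189200²) ≈ 1.9042e+05, ∠D ≈ 96.48°
|L| = 8.0625e+07 / 1.9042e+05 ≈ 423.41
Gain = 20 log₁₀(423.41) ≈ 52.54 dB
∠L = 91.42° − 96.48° = -5.06°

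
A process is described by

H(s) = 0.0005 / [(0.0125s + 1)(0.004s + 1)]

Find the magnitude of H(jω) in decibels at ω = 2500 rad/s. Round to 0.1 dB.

-116.0 dB

At ω = 2500 rad/s:
pole (1 + j2500·0.0125) = 1 + j31.25 → |·| ≈ 31.266, ∠ ≈ 88.17°
pole (1 + j2500·0.004) = 1 + j10 → |·| ≈ 10.05, ∠ ≈ 84.29°
|H| = 0.0005 · 1 / (31.266 · 10.05) ≈ 1.5912e-06
Gain = 20 log₁₀(1.5912e-06) ≈ -115.97 dB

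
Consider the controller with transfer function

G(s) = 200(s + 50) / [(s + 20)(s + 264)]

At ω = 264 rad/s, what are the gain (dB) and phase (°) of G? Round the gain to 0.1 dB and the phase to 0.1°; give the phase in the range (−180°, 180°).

-5.3 dB, -51.4°

At s = jω = j264:
zero (s+50): 50 + j264 → |·| = √(50²+264²) = √72196 ≈ 268.69, ∠ = arctan(264/50) ≈ 79.28°
pole (s+20): 20 + j264 → |·| = √(20²+264²) = √70096 ≈ 264.76, ∠ = arctan(264/20) ≈ 85.67°
pole (s+264): 264 + j264 → |·| = √(264²+264²) = √139392 ≈ 373.35, ∠ = arctan(264/264) ≈ 45.00°
|G| = 200 · 268.69 / 98848 ≈ 0.54364
Gain = 20 log₁₀(0.54364) ≈ -5.29 dB
∠G = 79.28° − 130.67° = -51.39°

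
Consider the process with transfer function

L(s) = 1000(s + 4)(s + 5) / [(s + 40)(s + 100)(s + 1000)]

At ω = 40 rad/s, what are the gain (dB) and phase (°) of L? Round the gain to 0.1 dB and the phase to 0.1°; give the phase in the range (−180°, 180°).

-11.5 dB, 98.1°

At s = jω = j40:
zero (s+4): 4 + j40 → |·| = √(4²+40²) = √1616 ≈ 40.2, ∠ = arctan(40/4) ≈ 84.29°
zero (s+5): 5 + j40 → |·| = √(5²+40²) = √1625 ≈ 40.311, ∠ = arctan(40/5) ≈ 82.87°
pole (s+40): 40 + j40 → |·| = √(40²+40²) = √3200 ≈ 56.569, ∠ = arctan(40/40) ≈ 45.00°
pole (s+100): 100 + j40 → |·| = √(100²+40²) = √11600 ≈ 107.7, ∠ = arctan(40/100) ≈ 21.80°
pole (s+1000): 1000 + j40 → |·| = √(1000²+40²) = √1001600 ≈ 1000.8, ∠ = arctan(40/1000) ≈ 2.29°
|L| = 1000 · 1620.5 / 6.0974e+06 ≈ 0.26577
Gain = 20 log₁₀(0.26577) ≈ -11.51 dB
∠L = 167.16° − 69.09° = 98.07°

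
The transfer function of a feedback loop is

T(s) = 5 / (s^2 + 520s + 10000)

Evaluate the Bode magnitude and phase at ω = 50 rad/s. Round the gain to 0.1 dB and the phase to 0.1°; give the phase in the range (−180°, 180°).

-74.7 dB, -73.9°

Substitute s = j50:
Numerator: 5 = 5 + j0
Denominator: (j50)^2 + 520(j50) + 10000 = 7500 + j26000
|N| = √(5² + 0²) ≈ 5, ∠N ≈ 0.00°
|D| = √(7500² + 26000²) ≈ 27060, ∠D ≈ 73.91°
|T| = 5 / 27060 ≈ 0.00018477
Gain = 20 log₁₀(0.00018477) ≈ -74.67 dB
∠T = 0.00° − 73.91° = -73.91°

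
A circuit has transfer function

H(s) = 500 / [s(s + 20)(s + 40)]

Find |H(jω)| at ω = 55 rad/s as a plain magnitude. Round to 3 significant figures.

0.00228

At s = jω = j55:
pole (s+20): 20 + j55 → |·| = √(20²+55²) = √3425 ≈ 58.523, ∠ = arctan(55/20) ≈ 70.02°
pole (s+40): 40 + j55 → |·| = √(40²+55²) = √4625 ≈ 68.007, ∠ = arctan(55/40) ≈ 53.97°
pole at origin: |s| = 55, ∠ = 90.00° (in denominator)
|H| = 500 / 2.189e+05 ≈ 0.0022841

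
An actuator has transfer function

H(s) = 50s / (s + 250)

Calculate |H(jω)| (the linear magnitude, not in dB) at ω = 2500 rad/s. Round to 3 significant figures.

49.8

At s = jω = j2500:
zero at origin: s = j2500 → |·| = 2500, ∠ = 90.00°
pole (s+250): 250 + j2500 → |·| = √(250²+2500²) = √6312500 ≈ 2512.5, ∠ = arctan(2500/250) ≈ 84.29°
|H| = 50 · 2500 / 2512.5 ≈ 49.751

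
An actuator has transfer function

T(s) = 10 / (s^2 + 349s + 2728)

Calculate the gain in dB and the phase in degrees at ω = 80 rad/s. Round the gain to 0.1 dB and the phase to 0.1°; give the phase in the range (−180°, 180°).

-69.0 dB, -97.5°

Substitute s = j80:
Numerator: 10 = 10 + j0
Denominator: (j80)^2 + 349(j80) + 2728 = -3672 + j27920
|N| = √(10² + 0²) ≈ 10, ∠N ≈ 0.00°
|D| = √(3672² + 27920²) ≈ 28160, ∠D ≈ 97.49°
|T| = 10 / 28160 ≈ 0.00035511
Gain = 20 log₁₀(0.00035511) ≈ -68.99 dB
∠T = 0.00° − 97.49° = -97.49°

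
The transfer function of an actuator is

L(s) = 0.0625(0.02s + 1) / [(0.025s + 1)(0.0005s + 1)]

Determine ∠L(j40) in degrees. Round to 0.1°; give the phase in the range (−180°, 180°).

At ω = 40 rad/s:
zero (1 + j40·0.02) = 1 + j0.8 → |·| ≈ 1.2806, ∠ ≈ 38.66°
pole (1 + j40·0.025) = 1 + j1 → |·| ≈ 1.4142, ∠ ≈ 45.00°
pole (1 + j40·0.0005) = 1 + j0.02 → |·| ≈ 1.0002, ∠ ≈ 1.15°
∠L = (38.66°) − (45.00° + 1.15°) = -7.49°

-7.5°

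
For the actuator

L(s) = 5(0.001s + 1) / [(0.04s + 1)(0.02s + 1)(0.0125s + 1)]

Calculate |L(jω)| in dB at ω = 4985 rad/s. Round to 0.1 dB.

At ω = 4985 rad/s:
zero (1 + j4985·0.001) = 1 + j4.985 → |·| ≈ 5.0843, ∠ ≈ 78.66°
pole (1 + j4985·0.04) = 1 + j199.4 → |·| ≈ 199.4, ∠ ≈ 89.71°
pole (1 + j4985·0.02) = 1 + j99.7 → |·| ≈ 99.705, ∠ ≈ 89.43°
pole (1 + j4985·0.0125) = 1 + j62.3125 → |·| ≈ 62.321, ∠ ≈ 89.08°
|L| = 5 · 5.0843 / (199.4 · 99.705 · 62.321) ≈ 2.0518e-05
Gain = 20 log₁₀(2.0518e-05) ≈ -93.76 dB

-93.8 dB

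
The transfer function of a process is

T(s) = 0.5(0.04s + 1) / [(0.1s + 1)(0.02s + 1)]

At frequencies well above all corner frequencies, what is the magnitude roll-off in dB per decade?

Each pole contributes −20 dB/decade at high frequency; each zero contributes +20 dB/decade.
Net: 1 zero(s) − 2 pole(s) → -20 dB/decade.

-20 dB/decade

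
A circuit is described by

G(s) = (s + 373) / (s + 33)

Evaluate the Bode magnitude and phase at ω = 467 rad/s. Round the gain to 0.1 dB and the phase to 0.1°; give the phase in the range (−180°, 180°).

2.1 dB, -34.6°

Substitute s = j467:
Numerator: (j467) + 373 = 373 + j467
Denominator: (j467) + 33 = 33 + j467
|N| = √(373² + 467²) ≈ 597.68, ∠N ≈ 51.39°
|D| = √(33² + 467²) ≈ 468.16, ∠D ≈ 85.96°
|G| = 597.68 / 468.16 ≈ 1.2767
Gain = 20 log₁₀(1.2767) ≈ 2.12 dB
∠G = 51.39° − 85.96° = -34.57°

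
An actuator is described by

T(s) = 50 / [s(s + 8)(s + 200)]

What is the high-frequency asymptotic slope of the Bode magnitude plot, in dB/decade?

Each pole contributes −20 dB/decade at high frequency; each zero contributes +20 dB/decade.
Net: 0 zero(s) − 3 pole(s) → -60 dB/decade.

-60 dB/decade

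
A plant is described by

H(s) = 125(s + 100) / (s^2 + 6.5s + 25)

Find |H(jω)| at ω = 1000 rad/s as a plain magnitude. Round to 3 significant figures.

0.126

At s = jω = j1000:
zero (s+100): 100 + j1000 → |·| = √(100²+1000²) = √1010000 ≈ 1005, ∠ = arctan(1000/100) ≈ 84.29°
quadratic: (j1000)² + 6.5·j1000 + 25 = -999975 + j6500 → |·| ≈ 1e+06, ∠ ≈ 179.63°
|H| = 125 · 1005 / 1e+06 ≈ 0.12562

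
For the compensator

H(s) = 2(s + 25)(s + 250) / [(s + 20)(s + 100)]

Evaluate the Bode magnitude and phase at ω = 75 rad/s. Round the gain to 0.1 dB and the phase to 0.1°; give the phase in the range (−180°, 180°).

12.6 dB, -23.7°

At s = jω = j75:
zero (s+25): 25 + j75 → |·| = √(25²+75²) = √6250 ≈ 79.057, ∠ = arctan(75/25) ≈ 71.57°
zero (s+250): 250 + j75 → |·| = √(250²+75²) = √68125 ≈ 261.01, ∠ = arctan(75/250) ≈ 16.70°
pole (s+20): 20 + j75 → |·| = √(20²+75²) = √6025 ≈ 77.621, ∠ = arctan(75/20) ≈ 75.07°
pole (s+100): 100 + j75 → |·| = √(100²+75²) = √15625 ≈ 125, ∠ = arctan(75/100) ≈ 36.87°
|H| = 2 · 20635 / 9702.6 ≈ 4.2535
Gain = 20 log₁₀(4.2535) ≈ 12.57 dB
∠H = 88.27° − 111.94° = -23.67°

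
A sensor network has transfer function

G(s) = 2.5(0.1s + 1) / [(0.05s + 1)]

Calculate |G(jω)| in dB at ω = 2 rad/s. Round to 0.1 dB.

8.1 dB

At ω = 2 rad/s:
zero (1 + j2·0.1) = 1 + j0.2 → |·| ≈ 1.0198, ∠ ≈ 11.31°
pole (1 + j2·0.05) = 1 + j0.1 → |·| ≈ 1.005, ∠ ≈ 5.71°
|G| = 2.5 · 1.0198 / (1.005) ≈ 2.5368
Gain = 20 log₁₀(2.5368) ≈ 8.09 dB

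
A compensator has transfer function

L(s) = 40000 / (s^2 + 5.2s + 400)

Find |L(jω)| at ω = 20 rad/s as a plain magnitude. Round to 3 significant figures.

385

At s = jω = j20:
quadratic: (j20)² + 5.2·j20 + 400 = 0 + j104 → |·| ≈ 104, ∠ ≈ 90.00°
|L| = 40000 / 104 ≈ 384.62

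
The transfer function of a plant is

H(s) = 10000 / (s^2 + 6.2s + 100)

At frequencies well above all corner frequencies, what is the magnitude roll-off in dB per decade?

-40 dB/decade

Each pole contributes −20 dB/decade at high frequency; each zero contributes +20 dB/decade.
Net: 0 zero(s) − 2 pole(s) → -40 dB/decade.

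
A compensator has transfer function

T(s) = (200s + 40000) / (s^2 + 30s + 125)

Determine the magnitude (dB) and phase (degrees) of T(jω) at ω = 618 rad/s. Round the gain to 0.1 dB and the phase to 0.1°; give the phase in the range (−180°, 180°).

-9.4 dB, -105.2°

Substitute s = j618:
Numerator: 200(j618) + 40000 = 40000 + j123600
Denominator: (j618)^2 + 30(j618) + 125 = -381799 + j18540
|N| = √(40000² + 123600²) ≈ 1.2991e+05, ∠N ≈ 72.07°
|D| = √(381799² + 18540²) ≈ 3.8225e+05, ∠D ≈ 177.22°
|T| = 1.2991e+05 / 3.8225e+05 ≈ 0.33986
Gain = 20 log₁₀(0.33986) ≈ -9.37 dB
∠T = 72.07° − 177.22° = -105.15°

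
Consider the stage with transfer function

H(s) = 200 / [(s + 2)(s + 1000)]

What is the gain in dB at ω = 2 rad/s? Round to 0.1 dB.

At s = jω = j2:
pole (s+2): 2 + j2 → |·| = √(2²+2²) = √8 ≈ 2.8284, ∠ = arctan(2/2) ≈ 45.00°
pole (s+1000): 1000 + j2 → |·| = √(1000²+2²) = √1000004 ≈ 1000, ∠ = arctan(2/1000) ≈ 0.11°
|H| = 200 / 2828.4 ≈ 0.070711
Gain = 20 log₁₀(0.070711) ≈ -23.01 dB

-23.0 dB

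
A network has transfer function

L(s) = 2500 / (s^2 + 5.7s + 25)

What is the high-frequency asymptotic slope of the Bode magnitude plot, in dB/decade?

-40 dB/decade

Each pole contributes −20 dB/decade at high frequency; each zero contributes +20 dB/decade.
Net: 0 zero(s) − 2 pole(s) → -40 dB/decade.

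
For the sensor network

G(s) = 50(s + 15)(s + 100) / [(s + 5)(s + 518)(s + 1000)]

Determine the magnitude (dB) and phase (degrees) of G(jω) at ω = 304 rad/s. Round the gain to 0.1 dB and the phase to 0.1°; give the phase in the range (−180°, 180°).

At s = jω = j304:
zero (s+15): 15 + j304 → |·| = √(15²+304²) = √92641 ≈ 304.37, ∠ = arctan(304/15) ≈ 87.18°
zero (s+100): 100 + j304 → |·| = √(100²+304²) = √102416 ≈ 320.02, ∠ = arctan(304/100) ≈ 71.79°
pole (s+5): 5 + j304 → |·| = √(5²+304²) = √92441 ≈ 304.04, ∠ = arctan(304/5) ≈ 89.06°
pole (s+518): 518 + j304 → |·| = √(518²+304²) = √360740 ≈ 600.62, ∠ = arctan(304/518) ≈ 30.41°
pole (s+1000): 1000 + j304 → |·| = √(1000²+304²) = √1092416 ≈ 1045.2, ∠ = arctan(304/1000) ≈ 16.91°
|G| = 50 · 97404 / 1.9087e+08 ≈ 0.025516
Gain = 20 log₁₀(0.025516) ≈ -31.86 dB
∠G = 158.97° − 136.38° = 22.59°

-31.9 dB, 22.6°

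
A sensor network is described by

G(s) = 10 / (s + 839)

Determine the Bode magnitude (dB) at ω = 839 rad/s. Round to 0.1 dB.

-41.5 dB

At s = jω = j839:
pole (s+839): 839 + j839 → |·| = √(839²+839²) = √1407842 ≈ 1186.5, ∠ = arctan(839/839) ≈ 45.00°
|G| = 10 / 1186.5 ≈ 0.0084282
Gain = 20 log₁₀(0.0084282) ≈ -41.49 dB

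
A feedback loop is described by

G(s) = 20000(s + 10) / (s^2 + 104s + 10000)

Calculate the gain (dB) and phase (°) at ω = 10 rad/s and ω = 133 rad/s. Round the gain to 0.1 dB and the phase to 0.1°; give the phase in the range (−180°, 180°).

At s = jω = j10:
zero (s+10): 10 + j10 → |·| = √(10²+10²) = √200 ≈ 14.142, ∠ = arctan(10/10) ≈ 45.00°
quadratic: (j10)² + 104·j10 + 10000 = 9900 + j1040 → |·| ≈ 9954.5, ∠ ≈ 6.00°
|G| = 20000 · 14.142 / 9954.5 ≈ 28.413
Gain = 20 log₁₀(28.413) ≈ 29.07 dB
∠G = 45.00° − 6.00° = 39.00°

At s = jω = j133:
zero (s+10): 10 + j133 → |·| = √(10²+133²) = √17789 ≈ 133.38, ∠ = arctan(133/10) ≈ 85.70°
quadratic: (j133)² + 104·j133 + 10000 = -7689 + j13832 → |·| ≈ 15825, ∠ ≈ 119.07°
|G| = 20000 · 133.38 / 15825 ≈ 168.57
Gain = 20 log₁₀(168.57) ≈ 44.54 dB
∠G = 85.70° − 119.07° = -33.37°

ω = 10: 29.1 dB, 39.0°; ω = 133: 44.5 dB, -33.4°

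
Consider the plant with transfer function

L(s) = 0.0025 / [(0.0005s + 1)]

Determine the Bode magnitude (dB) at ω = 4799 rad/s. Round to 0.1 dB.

-60.3 dB

At ω = 4799 rad/s:
pole (1 + j4799·0.0005) = 1 + j2.3995 → |·| ≈ 2.5995, ∠ ≈ 67.38°
|L| = 0.0025 · 1 / (2.5995) ≈ 0.00096172
Gain = 20 log₁₀(0.00096172) ≈ -60.34 dB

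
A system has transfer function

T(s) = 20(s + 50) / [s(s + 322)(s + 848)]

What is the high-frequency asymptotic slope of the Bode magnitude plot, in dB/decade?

-40 dB/decade

Each pole contributes −20 dB/decade at high frequency; each zero contributes +20 dB/decade.
Net: 1 zero(s) − 3 pole(s) → -40 dB/decade.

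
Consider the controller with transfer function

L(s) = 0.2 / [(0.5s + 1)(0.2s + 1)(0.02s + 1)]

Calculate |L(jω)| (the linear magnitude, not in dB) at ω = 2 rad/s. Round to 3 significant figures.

At ω = 2 rad/s:
pole (1 + j2·0.5) = 1 + j1 → |·| ≈ 1.4142, ∠ ≈ 45.00°
pole (1 + j2·0.2) = 1 + j0.4 → |·| ≈ 1.077, ∠ ≈ 21.80°
pole (1 + j2·0.02) = 1 + j0.04 → |·| ≈ 1.0008, ∠ ≈ 2.29°
|L| = 0.2 · 1 / (1.4142 · 1.077 · 1.0008) ≈ 0.13121

0.131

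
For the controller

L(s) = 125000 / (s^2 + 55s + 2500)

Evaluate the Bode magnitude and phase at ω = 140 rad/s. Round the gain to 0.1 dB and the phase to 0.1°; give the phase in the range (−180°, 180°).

At s = jω = j140:
quadratic: (j140)² + 55·j140 + 2500 = -17100 + j7700 → |·| ≈ 18754, ∠ ≈ 155.76°
|L| = 125000 / 18754 ≈ 6.6652
Gain = 20 log₁₀(6.6652) ≈ 16.48 dB
∠L = 0.00° − 155.76° = -155.76°

16.5 dB, -155.8°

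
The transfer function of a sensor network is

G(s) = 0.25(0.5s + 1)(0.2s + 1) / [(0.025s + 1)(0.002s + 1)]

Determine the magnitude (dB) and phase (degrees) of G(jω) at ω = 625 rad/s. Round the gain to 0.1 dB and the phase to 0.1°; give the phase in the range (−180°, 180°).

At ω = 625 rad/s:
zero (1 + j625·0.5) = 1 + j312.5 → |·| ≈ 312.5, ∠ ≈ 89.82°
zero (1 + j625·0.2) = 1 + j125 → |·| ≈ 125, ∠ ≈ 89.54°
pole (1 + j625·0.025) = 1 + j15.625 → |·| ≈ 15.657, ∠ ≈ 86.34°
pole (1 + j625·0.002) = 1 + j1.25 → |·| ≈ 1.6008, ∠ ≈ 51.34°
|G| = 0.25 · 312.5 · 125 / (15.657 · 1.6008) ≈ 389.63
Gain = 20 log₁₀(389.63) ≈ 51.81 dB
∠G = (89.82° + 89.54°) − (86.34° + 51.34°) = 41.68°

51.8 dB, 41.7°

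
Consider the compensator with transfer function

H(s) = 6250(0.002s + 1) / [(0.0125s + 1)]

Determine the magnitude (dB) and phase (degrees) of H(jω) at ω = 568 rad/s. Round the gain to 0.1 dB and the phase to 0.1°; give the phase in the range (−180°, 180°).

62.4 dB, -33.3°

At ω = 568 rad/s:
zero (1 + j568·0.002) = 1 + j1.136 → |·| ≈ 1.5134, ∠ ≈ 48.64°
pole (1 + j568·0.0125) = 1 + j7.1 → |·| ≈ 7.1701, ∠ ≈ 81.98°
|H| = 6250 · 1.5134 / (7.1701) ≈ 1319.2
Gain = 20 log₁₀(1319.2) ≈ 62.41 dB
∠H = (48.64°) − (81.98°) = -33.34°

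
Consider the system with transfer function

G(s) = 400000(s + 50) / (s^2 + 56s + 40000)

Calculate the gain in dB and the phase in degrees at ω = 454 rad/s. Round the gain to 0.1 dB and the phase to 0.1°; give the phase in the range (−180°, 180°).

At s = jω = j454:
zero (s+50): 50 + j454 → |·| = √(50²+454²) = √208616 ≈ 456.75, ∠ = arctan(454/50) ≈ 83.72°
quadratic: (j454)² + 56·j454 + 40000 = -166116 + j25424 → |·| ≈ 1.6805e+05, ∠ ≈ 171.30°
|G| = 400000 · 456.75 / 1.6805e+05 ≈ 1087.2
Gain = 20 log₁₀(1087.2) ≈ 60.73 dB
∠G = 83.72° − 171.30° = -87.58°

60.7 dB, -87.6°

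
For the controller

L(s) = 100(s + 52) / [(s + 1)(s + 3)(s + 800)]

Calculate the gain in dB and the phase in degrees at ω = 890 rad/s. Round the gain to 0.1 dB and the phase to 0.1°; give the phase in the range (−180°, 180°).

At s = jω = j890:
zero (s+52): 52 + j890 → |·| = √(52²+890²) = √794804 ≈ 891.52, ∠ = arctan(890/52) ≈ 86.66°
pole (s+1): 1 + j890 → |·| = √(1²+890²) = √792101 ≈ 890, ∠ = arctan(890/1) ≈ 89.94°
pole (s+3): 3 + j890 → |·| = √(3²+890²) = √792109 ≈ 890.01, ∠ = arctan(890/3) ≈ 89.81°
pole (s+800): 800 + j890 → |·| = √(800²+890²) = √1432100 ≈ 1196.7, ∠ = arctan(890/800) ≈ 48.05°
|L| = 100 · 891.52 / 9.4792e+08 ≈ 9.405e-05
Gain = 20 log₁₀(9.405e-05) ≈ -80.53 dB
∠L = 86.66° − 227.80° = -141.14°

-80.5 dB, -141.1°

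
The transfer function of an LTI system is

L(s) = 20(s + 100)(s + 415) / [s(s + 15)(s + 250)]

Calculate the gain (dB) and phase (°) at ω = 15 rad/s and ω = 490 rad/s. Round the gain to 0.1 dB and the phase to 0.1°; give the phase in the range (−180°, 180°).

ω = 15: 20.5 dB, -127.8°; ω = 490: -26.3 dB, -113.0°

At s = jω = j15:
zero (s+100): 100 + j15 → |·| = √(100²+15²) = √10225 ≈ 101.12, ∠ = arctan(15/100) ≈ 8.53°
zero (s+415): 415 + j15 → |·| = √(415²+15²) = √172450 ≈ 415.27, ∠ = arctan(15/415) ≈ 2.07°
pole (s+15): 15 + j15 → |·| = √(15²+15²) = √450 ≈ 21.213, ∠ = arctan(15/15) ≈ 45.00°
pole (s+250): 250 + j15 → |·| = √(250²+15²) = √62725 ≈ 250.45, ∠ = arctan(15/250) ≈ 3.43°
pole at origin: |s| = 15, ∠ = 90.00° (in denominator)
|L| = 20 · 41992 / 79692 ≈ 10.539
Gain = 20 log₁₀(10.539) ≈ 20.46 dB
∠L = 10.60° − 138.43° = -127.83°

At s = jω = j490:
zero (s+100): 100 + j490 → |·| = √(100²+490²) = √250100 ≈ 500.1, ∠ = arctan(490/100) ≈ 78.47°
zero (s+415): 415 + j490 → |·| = √(415²+490²) = √412325 ≈ 642.13, ∠ = arctan(490/415) ≈ 49.74°
pole (s+15): 15 + j490 → |·| = √(15²+490²) = √240325 ≈ 490.23, ∠ = arctan(490/15) ≈ 88.25°
pole (s+250): 250 + j490 → |·| = √(250²+490²) = √302600 ≈ 550.09, ∠ = arctan(490/250) ≈ 62.97°
pole at origin: |s| = 490, ∠ = 90.00° (in denominator)
|L| = 20 · 3.2113e+05 / 1.3214e+08 ≈ 0.048605
Gain = 20 log₁₀(0.048605) ≈ -26.27 dB
∠L = 128.21° − 241.22° = -113.01°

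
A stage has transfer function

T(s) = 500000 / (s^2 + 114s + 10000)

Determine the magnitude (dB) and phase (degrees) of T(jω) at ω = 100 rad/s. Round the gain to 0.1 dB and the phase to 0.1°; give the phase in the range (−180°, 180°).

32.8 dB, -90.0°

At s = jω = j100:
quadratic: (j100)² + 114·j100 + 10000 = 0 + j11400 → |·| ≈ 11400, ∠ ≈ 90.00°
|T| = 500000 / 11400 ≈ 43.86
Gain = 20 log₁₀(43.86) ≈ 32.84 dB
∠T = 0.00° − 90.00° = -90.00°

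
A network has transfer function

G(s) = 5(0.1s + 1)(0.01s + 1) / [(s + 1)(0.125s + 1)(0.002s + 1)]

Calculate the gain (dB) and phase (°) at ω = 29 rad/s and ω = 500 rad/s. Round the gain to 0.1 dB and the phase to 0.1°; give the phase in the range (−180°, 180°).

At ω = 29 rad/s:
zero (1 + j29·0.1) = 1 + j2.9 → |·| ≈ 3.0676, ∠ ≈ 70.97°
zero (1 + j29·0.01) = 1 + j0.29 → |·| ≈ 1.0412, ∠ ≈ 16.17°
pole (1 + j29·1) = 1 + j29 → |·| ≈ 29.017, ∠ ≈ 88.03°
pole (1 + j29·0.125) = 1 + j3.625 → |·| ≈ 3.7604, ∠ ≈ 74.58°
pole (1 + j29·0.002) = 1 + j0.058 → |·| ≈ 1.0017, ∠ ≈ 3.32°
|G| = 5 · 3.0676 · 1.0412 / (29.017 · 3.7604 · 1.0017) ≈ 0.14611
Gain = 20 log₁₀(0.14611) ≈ -16.71 dB
∠G = (70.97° + 16.17°) − (88.03° + 74.58° + 3.32°) = -78.79°

At ω = 500 rad/s:
zero (1 + j500·0.1) = 1 + j50 → |·| ≈ 50.01, ∠ ≈ 88.85°
zero (1 + j500·0.01) = 1 + j5 → |·| ≈ 5.099, ∠ ≈ 78.69°
pole (1 + j500·1) = 1 + j500 → |·| ≈ 500, ∠ ≈ 89.89°
pole (1 + j500·0.125) = 1 + j62.5 → |·| ≈ 62.508, ∠ ≈ 89.08°
pole (1 + j500·0.002) = 1 + j1 → |·| ≈ 1.4142, ∠ ≈ 45.00°
|G| = 5 · 50.01 · 5.099 / (500 · 62.508 · 1.4142) ≈ 0.028847
Gain = 20 log₁₀(0.028847) ≈ -30.80 dB
∠G = (88.85° + 78.69°) − (89.89° + 89.08° + 45.00°) = -56.43°

ω = 29: -16.7 dB, -78.8°; ω = 500: -30.8 dB, -56.4°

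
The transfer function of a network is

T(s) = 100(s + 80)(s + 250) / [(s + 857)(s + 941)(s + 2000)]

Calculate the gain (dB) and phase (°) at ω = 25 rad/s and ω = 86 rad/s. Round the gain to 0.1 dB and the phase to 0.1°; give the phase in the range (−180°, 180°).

At s = jω = j25:
zero (s+80): 80 + j25 → |·| = √(80²+25²) = √7025 ≈ 83.815, ∠ = arctan(25/80) ≈ 17.35°
zero (s+250): 250 + j25 → |·| = √(250²+25²) = √63125 ≈ 251.25, ∠ = arctan(25/250) ≈ 5.71°
pole (s+857): 857 + j25 → |·| = √(857²+25²) = √735074 ≈ 857.36, ∠ = arctan(25/857) ≈ 1.67°
pole (s+941): 941 + j25 → |·| = √(941²+25²) = √886106 ≈ 941.33, ∠ = arctan(25/941) ≈ 1.52°
pole (s+2000): 2000 + j25 → |·| = √(2000²+25²) = √4000625 ≈ 2000.2, ∠ = arctan(25/2000) ≈ 0.72°
|T| = 100 · 21059 / 1.6143e+09 ≈ 0.0013045
Gain = 20 log₁₀(0.0013045) ≈ -57.69 dB
∠T = 23.06° − 3.91° = 19.15°

At s = jω = j86:
zero (s+80): 80 + j86 → |·| = √(80²+86²) = √13796 ≈ 117.46, ∠ = arctan(86/80) ≈ 47.07°
zero (s+250): 250 + j86 → |·| = √(250²+86²) = √69896 ≈ 264.38, ∠ = arctan(86/250) ≈ 18.98°
pole (s+857): 857 + j86 → |·| = √(857²+86²) = √741845 ≈ 861.3, ∠ = arctan(86/857) ≈ 5.73°
pole (s+941): 941 + j86 → |·| = √(941²+86²) = √892877 ≈ 944.92, ∠ = arctan(86/941) ≈ 5.22°
pole (s+2000): 2000 + j86 → |·| = √(2000²+86²) = √4007396 ≈ 2001.8, ∠ = arctan(86/2000) ≈ 2.46°
|T| = 100 · 31054 / 1.6292e+09 ≈ 0.0019061
Gain = 20 log₁₀(0.0019061) ≈ -54.40 dB
∠T = 66.05° − 13.41° = 52.64°

ω = 25: -57.7 dB, 19.2°; ω = 86: -54.4 dB, 52.6°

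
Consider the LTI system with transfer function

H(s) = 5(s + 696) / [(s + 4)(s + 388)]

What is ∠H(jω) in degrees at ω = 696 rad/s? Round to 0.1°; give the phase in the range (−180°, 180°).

At s = jω = j696:
zero (s+696): 696 + j696 → |·| = √(696²+696²) = √968832 ≈ 984.29, ∠ = arctan(696/696) ≈ 45.00°
pole (s+4): 4 + j696 → |·| = √(4²+696²) = √484432 ≈ 696.01, ∠ = arctan(696/4) ≈ 89.67°
pole (s+388): 388 + j696 → |·| = √(388²+696²) = √634960 ≈ 796.84, ∠ = arctan(696/388) ≈ 60.86°
∠H = 45.00° − 150.53° = -105.53°

-105.5°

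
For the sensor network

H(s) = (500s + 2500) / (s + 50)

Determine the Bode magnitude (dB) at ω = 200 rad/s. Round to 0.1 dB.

Substitute s = j200:
Numerator: 500(j200) + 2500 = 2500 + j100000
Denominator: (j200) + 50 = 50 + j200
|N| = √(2500² + 100000²) ≈ 1.0003e+05, ∠N ≈ 88.57°
|D| = √(50² + 200²) ≈ 206.16, ∠D ≈ 75.96°
|H| = 1.0003e+05 / 206.16 ≈ 485.21
Gain = 20 log₁₀(485.21) ≈ 53.72 dB

53.7 dB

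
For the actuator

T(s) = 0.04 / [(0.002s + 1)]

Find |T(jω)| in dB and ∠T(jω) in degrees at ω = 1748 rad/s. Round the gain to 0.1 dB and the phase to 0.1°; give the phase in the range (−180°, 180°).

At ω = 1748 rad/s:
pole (1 + j1748·0.002) = 1 + j3.496 → |·| ≈ 3.6362, ∠ ≈ 74.04°
|T| = 0.04 · 1 / (3.6362) ≈ 0.011
Gain = 20 log₁₀(0.011) ≈ -39.17 dB
∠T = (0°) − (74.04°) = -74.04°

-39.2 dB, -74.0°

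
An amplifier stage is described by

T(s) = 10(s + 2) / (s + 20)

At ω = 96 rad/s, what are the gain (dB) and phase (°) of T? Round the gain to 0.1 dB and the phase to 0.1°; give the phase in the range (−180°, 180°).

19.8 dB, 10.6°

At s = jω = j96:
zero (s+2): 2 + j96 → |·| = √(2²+96²) = √9220 ≈ 96.021, ∠ = arctan(96/2) ≈ 88.81°
pole (s+20): 20 + j96 → |·| = √(20²+96²) = √9616 ≈ 98.061, ∠ = arctan(96/20) ≈ 78.23°
|T| = 10 · 96.021 / 98.061 ≈ 9.792
Gain = 20 log₁₀(9.792) ≈ 19.82 dB
∠T = 88.81° − 78.23° = 10.58°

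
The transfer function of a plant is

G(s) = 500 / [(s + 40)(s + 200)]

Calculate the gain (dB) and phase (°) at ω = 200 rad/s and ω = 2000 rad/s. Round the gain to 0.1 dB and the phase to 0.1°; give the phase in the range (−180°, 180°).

ω = 200: -41.2 dB, -123.7°; ω = 2000: -78.1 dB, -173.1°

At s = jω = j200:
pole (s+40): 40 + j200 → |·| = √(40²+200²) = √41600 ≈ 203.96, ∠ = arctan(200/40) ≈ 78.69°
pole (s+200): 200 + j200 → |·| = √(200²+200²) = √80000 ≈ 282.84, ∠ = arctan(200/200) ≈ 45.00°
|G| = 500 / 57688 ≈ 0.0086673
Gain = 20 log₁₀(0.0086673) ≈ -41.24 dB
∠G = 0.00° − 123.69° = -123.69°

At s = jω = j2000:
pole (s+40): 40 + j2000 → |·| = √(40²+2000²) = √4001600 ≈ 2000.4, ∠ = arctan(2000/40) ≈ 88.85°
pole (s+200): 200 + j2000 → |·| = √(200²+2000²) = √4040000 ≈ 2010, ∠ = arctan(2000/200) ≈ 84.29°
|G| = 500 / 4.0208e+06 ≈ 0.00012435
Gain = 20 log₁₀(0.00012435) ≈ -78.11 dB
∠G = 0.00° − 173.14° = -173.14°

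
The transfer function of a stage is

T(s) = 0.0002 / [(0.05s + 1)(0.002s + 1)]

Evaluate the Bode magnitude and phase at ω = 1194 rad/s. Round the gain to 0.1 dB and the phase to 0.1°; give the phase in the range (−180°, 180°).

At ω = 1194 rad/s:
pole (1 + j1194·0.05) = 1 + j59.7 → |·| ≈ 59.708, ∠ ≈ 89.04°
pole (1 + j1194·0.002) = 1 + j2.388 → |·| ≈ 2.5889, ∠ ≈ 67.28°
|T| = 0.0002 · 1 / (59.708 · 2.5889) ≈ 1.2938e-06
Gain = 20 log₁₀(1.2938e-06) ≈ -117.76 dB
∠T = (0°) − (89.04° + 67.28°) = -156.32°

-117.8 dB, -156.3°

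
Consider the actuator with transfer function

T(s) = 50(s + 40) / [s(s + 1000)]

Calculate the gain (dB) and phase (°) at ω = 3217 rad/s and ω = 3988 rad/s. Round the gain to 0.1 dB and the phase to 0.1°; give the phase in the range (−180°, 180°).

ω = 3217: -36.6 dB, -73.4°; ω = 3988: -38.3 dB, -76.5°

At s = jω = j3217:
zero (s+40): 40 + j3217 → |·| = √(40²+3217²) = √10350689 ≈ 3217.2, ∠ = arctan(3217/40) ≈ 89.29°
pole (s+1000): 1000 + j3217 → |·| = √(1000²+3217²) = √11349089 ≈ 3368.8, ∠ = arctan(3217/1000) ≈ 72.73°
pole at origin: |s| = 3217, ∠ = 90.00° (in denominator)
|T| = 50 · 3217.2 / 1.0837e+07 ≈ 0.014844
Gain = 20 log₁₀(0.014844) ≈ -36.57 dB
∠T = 89.29° − 162.73° = -73.44°

At s = jω = j3988:
zero (s+40): 40 + j3988 → |·| = √(40²+3988²) = √15905744 ≈ 3988.2, ∠ = arctan(3988/40) ≈ 89.43°
pole (s+1000): 1000 + j3988 → |·| = √(1000²+3988²) = √16904144 ≈ 4111.5, ∠ = arctan(3988/1000) ≈ 75.92°
pole at origin: |s| = 3988, ∠ = 90.00° (in denominator)
|T| = 50 · 3988.2 / 1.6397e+07 ≈ 0.012161
Gain = 20 log₁₀(0.012161) ≈ -38.30 dB
∠T = 89.43° − 165.92° = -76.49°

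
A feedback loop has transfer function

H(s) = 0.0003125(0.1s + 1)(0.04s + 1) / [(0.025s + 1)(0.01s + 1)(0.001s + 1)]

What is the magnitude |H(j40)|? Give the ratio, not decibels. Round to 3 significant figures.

0.00159

At ω = 40 rad/s:
zero (1 + j40·0.1) = 1 + j4 → |·| ≈ 4.1231, ∠ ≈ 75.96°
zero (1 + j40·0.04) = 1 + j1.6 → |·| ≈ 1.8868, ∠ ≈ 57.99°
pole (1 + j40·0.025) = 1 + j1 → |·| ≈ 1.4142, ∠ ≈ 45.00°
pole (1 + j40·0.01) = 1 + j0.4 → |·| ≈ 1.077, ∠ ≈ 21.80°
pole (1 + j40·0.001) = 1 + j0.04 → |·| ≈ 1.0008, ∠ ≈ 2.29°
|H| = 0.0003125 · 4.1231 · 1.8868 / (1.4142 · 1.077 · 1.0008) ≈ 0.0015949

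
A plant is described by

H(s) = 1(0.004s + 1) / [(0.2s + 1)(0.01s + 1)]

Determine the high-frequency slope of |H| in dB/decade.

Each pole contributes −20 dB/decade at high frequency; each zero contributes +20 dB/decade.
Net: 1 zero(s) − 2 pole(s) → -20 dB/decade.

-20 dB/decade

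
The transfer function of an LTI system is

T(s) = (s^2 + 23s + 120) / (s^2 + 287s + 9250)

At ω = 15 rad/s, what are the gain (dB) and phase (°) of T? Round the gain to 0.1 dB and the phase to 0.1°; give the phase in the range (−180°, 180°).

-28.9 dB, 81.4°

Substitute s = j15:
Numerator: (j15)^2 + 23(j15) + 120 = -105 + j345
Denominator: (j15)^2 + 287(j15) + 9250 = 9025 + j4305
|N| = √(105² + 345²) ≈ 360.62, ∠N ≈ 106.93°
|D| = √(9025² + 4305²) ≈ 9999.2, ∠D ≈ 25.50°
|T| = 360.62 / 9999.2 ≈ 0.036065
Gain = 20 log₁₀(0.036065) ≈ -28.86 dB
∠T = 106.93° − 25.50° = 81.43°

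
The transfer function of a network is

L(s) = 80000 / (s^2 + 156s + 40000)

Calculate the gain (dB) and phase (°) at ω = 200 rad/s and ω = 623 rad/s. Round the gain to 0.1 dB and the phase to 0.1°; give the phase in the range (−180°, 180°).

ω = 200: 8.2 dB, -90.0°; ω = 623: -13.1 dB, -164.4°

At s = jω = j200:
quadratic: (j200)² + 156·j200 + 40000 = 0 + j31200 → |·| ≈ 31200, ∠ ≈ 90.00°
|L| = 80000 / 31200 ≈ 2.5641
Gain = 20 log₁₀(2.5641) ≈ 8.18 dB
∠L = 0.00° − 90.00° = -90.00°

At s = jω = j623:
quadratic: (j623)² + 156·j623 + 40000 = -348129 + j97188 → |·| ≈ 3.6144e+05, ∠ ≈ 164.40°
|L| = 80000 / 3.6144e+05 ≈ 0.22134
Gain = 20 log₁₀(0.22134) ≈ -13.10 dB
∠L = 0.00° − 164.40° = -164.40°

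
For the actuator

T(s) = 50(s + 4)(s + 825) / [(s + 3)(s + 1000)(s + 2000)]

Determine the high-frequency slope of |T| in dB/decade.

Each pole contributes −20 dB/decade at high frequency; each zero contributes +20 dB/decade.
Net: 2 zero(s) − 3 pole(s) → -20 dB/decade.

-20 dB/decade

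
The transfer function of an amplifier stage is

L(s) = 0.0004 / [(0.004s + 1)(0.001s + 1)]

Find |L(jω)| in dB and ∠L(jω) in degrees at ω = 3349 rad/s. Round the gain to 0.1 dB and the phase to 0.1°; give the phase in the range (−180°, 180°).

At ω = 3349 rad/s:
pole (1 + j3349·0.004) = 1 + j13.396 → |·| ≈ 13.433, ∠ ≈ 85.73°
pole (1 + j3349·0.001) = 1 + j3.349 → |·| ≈ 3.4951, ∠ ≈ 73.37°
|L| = 0.0004 · 1 / (13.433 · 3.4951) ≈ 8.5198e-06
Gain = 20 log₁₀(8.5198e-06) ≈ -101.39 dB
∠L = (0°) − (85.73° + 73.37°) = -159.10°

-101.4 dB, -159.1°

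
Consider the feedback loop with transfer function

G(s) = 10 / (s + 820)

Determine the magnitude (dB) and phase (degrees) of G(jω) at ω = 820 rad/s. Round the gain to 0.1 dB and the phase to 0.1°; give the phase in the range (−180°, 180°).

-41.3 dB, -45.0°

At s = jω = j820:
pole (s+820): 820 + j820 → |·| = √(820²+820²) = √1344800 ≈ 1159.7, ∠ = arctan(820/820) ≈ 45.00°
|G| = 10 / 1159.7 ≈ 0.0086229
Gain = 20 log₁₀(0.0086229) ≈ -41.29 dB
∠G = 0.00° − 45.00° = -45.00°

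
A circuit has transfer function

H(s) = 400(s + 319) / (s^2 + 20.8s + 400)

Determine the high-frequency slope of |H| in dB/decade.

-20 dB/decade

Each pole contributes −20 dB/decade at high frequency; each zero contributes +20 dB/decade.
Net: 1 zero(s) − 2 pole(s) → -20 dB/decade.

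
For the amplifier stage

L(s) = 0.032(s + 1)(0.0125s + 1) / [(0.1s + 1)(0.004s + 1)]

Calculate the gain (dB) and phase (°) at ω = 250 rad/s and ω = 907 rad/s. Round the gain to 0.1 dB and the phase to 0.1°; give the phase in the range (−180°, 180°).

ω = 250: -2.6 dB, 29.3°; ω = 907: -0.3 dB, 10.9°

At ω = 250 rad/s:
zero (1 + j250·1) = 1 + j250 → |·| ≈ 250, ∠ ≈ 89.77°
zero (1 + j250·0.0125) = 1 + j3.125 → |·| ≈ 3.2811, ∠ ≈ 72.26°
pole (1 + j250·0.1) = 1 + j25 → |·| ≈ 25.02, ∠ ≈ 87.71°
pole (1 + j250·0.004) = 1 + j1 → |·| ≈ 1.4142, ∠ ≈ 45.00°
|L| = 0.032 · 250 · 3.2811 / (25.02 · 1.4142) ≈ 0.74184
Gain = 20 log₁₀(0.74184) ≈ -2.59 dB
∠L = (89.77° + 72.26°) − (87.71° + 45.00°) = 29.32°

At ω = 907 rad/s:
zero (1 + j907·1) = 1 + j907 → |·| ≈ 907, ∠ ≈ 89.94°
zero (1 + j907·0.0125) = 1 + j11.3375 → |·| ≈ 11.382, ∠ ≈ 84.96°
pole (1 + j907·0.1) = 1 + j90.7 → |·| ≈ 90.706, ∠ ≈ 89.37°
pole (1 + j907·0.004) = 1 + j3.628 → |·| ≈ 3.7633, ∠ ≈ 74.59°
|L| = 0.032 · 907 · 11.382 / (90.706 · 3.7633) ≈ 0.96777
Gain = 20 log₁₀(0.96777) ≈ -0.28 dB
∠L = (89.94° + 84.96°) − (89.37° + 74.59°) = 10.94°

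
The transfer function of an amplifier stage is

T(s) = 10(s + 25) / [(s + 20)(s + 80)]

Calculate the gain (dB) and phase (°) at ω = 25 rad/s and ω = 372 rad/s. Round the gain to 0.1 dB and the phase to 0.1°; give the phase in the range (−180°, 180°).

ω = 25: -17.6 dB, -23.7°; ω = 372: -31.6 dB, -78.6°

At s = jω = j25:
zero (s+25): 25 + j25 → |·| = √(25²+25²) = √1250 ≈ 35.355, ∠ = arctan(25/25) ≈ 45.00°
pole (s+20): 20 + j25 → |·| = √(20²+25²) = √1025 ≈ 32.016, ∠ = arctan(25/20) ≈ 51.34°
pole (s+80): 80 + j25 → |·| = √(80²+25²) = √7025 ≈ 83.815, ∠ = arctan(25/80) ≈ 17.35°
|T| = 10 · 35.355 / 2683.4 ≈ 0.13175
Gain = 20 log₁₀(0.13175) ≈ -17.60 dB
∠T = 45.00° − 68.69° = -23.69°

At s = jω = j372:
zero (s+25): 25 + j372 → |·| = √(25²+372²) = √139009 ≈ 372.84, ∠ = arctan(372/25) ≈ 86.16°
pole (s+20): 20 + j372 → |·| = √(20²+372²) = √138784 ≈ 372.54, ∠ = arctan(372/20) ≈ 86.92°
pole (s+80): 80 + j372 → |·| = √(80²+372²) = √144784 ≈ 380.5, ∠ = arctan(372/80) ≈ 77.86°
|T| = 10 · 372.84 / 1.4175e+05 ≈ 0.026303
Gain = 20 log₁₀(0.026303) ≈ -31.60 dB
∠T = 86.16° − 164.78° = -78.62°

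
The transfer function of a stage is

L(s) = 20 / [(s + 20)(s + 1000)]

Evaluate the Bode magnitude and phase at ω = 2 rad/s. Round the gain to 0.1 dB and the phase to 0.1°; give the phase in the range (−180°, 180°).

-60.0 dB, -5.8°

At s = jω = j2:
pole (s+20): 20 + j2 → |·| = √(20²+2²) = √404 ≈ 20.1, ∠ = arctan(2/20) ≈ 5.71°
pole (s+1000): 1000 + j2 → |·| = √(1000²+2²) = √1000004 ≈ 1000, ∠ = arctan(2/1000) ≈ 0.11°
|L| = 20 / 20100 ≈ 0.00099502
Gain = 20 log₁₀(0.00099502) ≈ -60.04 dB
∠L = 0.00° − 5.82° = -5.82°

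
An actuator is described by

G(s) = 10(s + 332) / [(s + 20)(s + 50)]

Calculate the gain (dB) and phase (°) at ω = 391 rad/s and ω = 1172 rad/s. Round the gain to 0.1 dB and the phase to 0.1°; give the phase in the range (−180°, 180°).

ω = 391: -29.6 dB, -120.1°; ω = 1172: -41.1 dB, -102.4°

At s = jω = j391:
zero (s+332): 332 + j391 → |·| = √(332²+391²) = √263105 ≈ 512.94, ∠ = arctan(391/332) ≈ 49.67°
pole (s+20): 20 + j391 → |·| = √(20²+391²) = √153281 ≈ 391.51, ∠ = arctan(391/20) ≈ 87.07°
pole (s+50): 50 + j391 → |·| = √(50²+391²) = √155381 ≈ 394.18, ∠ = arctan(391/50) ≈ 82.71°
|G| = 10 · 512.94 / 1.5433e+05 ≈ 0.033237
Gain = 20 log₁₀(0.033237) ≈ -29.57 dB
∠G = 49.67° − 169.78° = -120.11°

At s = jω = j1172:
zero (s+332): 332 + j1172 → |·| = √(332²+1172²) = √1483808 ≈ 1218.1, ∠ = arctan(1172/332) ≈ 74.18°
pole (s+20): 20 + j1172 → |·| = √(20²+1172²) = √1373984 ≈ 1172.2, ∠ = arctan(1172/20) ≈ 89.02°
pole (s+50): 50 + j1172 → |·| = √(50²+1172²) = √1376084 ≈ 1173.1, ∠ = arctan(1172/50) ≈ 87.56°
|G| = 10 · 1218.1 / 1.3751e+06 ≈ 0.0088583
Gain = 20 log₁₀(0.0088583) ≈ -41.05 dB
∠G = 74.18° − 176.58° = -102.40°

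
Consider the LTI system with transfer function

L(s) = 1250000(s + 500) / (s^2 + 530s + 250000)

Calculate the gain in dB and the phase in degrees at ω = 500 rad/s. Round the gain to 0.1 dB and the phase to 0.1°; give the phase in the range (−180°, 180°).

70.5 dB, -45.0°

At s = jω = j500:
zero (s+500): 500 + j500 → |·| = √(500²+500²) = √500000 ≈ 707.11, ∠ = arctan(500/500) ≈ 45.00°
quadratic: (j500)² + 530·j500 + 250000 = 0 + j265000 → |·| ≈ 2.65e+05, ∠ ≈ 90.00°
|L| = 1250000 · 707.11 / 2.65e+05 ≈ 3335.4
Gain = 20 log₁₀(3335.4) ≈ 70.46 dB
∠L = 45.00° − 90.00° = -45.00°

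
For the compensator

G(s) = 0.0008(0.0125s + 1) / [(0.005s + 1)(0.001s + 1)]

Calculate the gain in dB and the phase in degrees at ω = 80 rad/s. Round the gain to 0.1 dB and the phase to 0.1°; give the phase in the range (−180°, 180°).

At ω = 80 rad/s:
zero (1 + j80·0.0125) = 1 + j1 → |·| ≈ 1.4142, ∠ ≈ 45.00°
pole (1 + j80·0.005) = 1 + j0.4 → |·| ≈ 1.077, ∠ ≈ 21.80°
pole (1 + j80·0.001) = 1 + j0.08 → |·| ≈ 1.0032, ∠ ≈ 4.57°
|G| = 0.0008 · 1.4142 / (1.077 · 1.0032) ≈ 0.0010471
Gain = 20 log₁₀(0.0010471) ≈ -59.60 dB
∠G = (45.00°) − (21.80° + 4.57°) = 18.63°

-59.6 dB, 18.6°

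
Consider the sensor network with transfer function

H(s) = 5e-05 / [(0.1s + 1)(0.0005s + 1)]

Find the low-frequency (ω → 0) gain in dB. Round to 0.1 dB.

-86.0 dB

H(0) = 5e-05 · 1 / 1 = 5e-05
20 log₁₀(5e-05) ≈ -86.02 dB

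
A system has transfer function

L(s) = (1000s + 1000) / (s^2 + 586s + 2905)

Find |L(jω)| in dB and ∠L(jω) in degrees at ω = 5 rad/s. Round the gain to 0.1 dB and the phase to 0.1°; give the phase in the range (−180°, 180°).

1.9 dB, 33.2°

Substitute s = j5:
Numerator: 1000(j5) + 1000 = 1000 + j5000
Denominator: (j5)^2 + 586(j5) + 2905 = 2880 + j2930
|N| = √(1000² + 5000²) ≈ 5099, ∠N ≈ 78.69°
|D| = √(2880² + 2930²) ≈ 4108.4, ∠D ≈ 45.49°
|L| = 5099 / 4108.4 ≈ 1.2411
Gain = 20 log₁₀(1.2411) ≈ 1.88 dB
∠L = 78.69° − 45.49° = 33.20°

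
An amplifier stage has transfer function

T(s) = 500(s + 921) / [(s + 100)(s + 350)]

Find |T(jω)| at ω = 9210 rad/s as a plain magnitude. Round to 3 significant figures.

0.0545

At s = jω = j9210:
zero (s+921): 921 + j9210 → |·| = √(921²+9210²) = √85672341 ≈ 9255.9, ∠ = arctan(9210/921) ≈ 84.29°
pole (s+100): 100 + j9210 → |·| = √(100²+9210²) = √84834100 ≈ 9210.5, ∠ = arctan(9210/100) ≈ 89.38°
pole (s+350): 350 + j9210 → |·| = √(350²+9210²) = √84946600 ≈ 9216.6, ∠ = arctan(9210/350) ≈ 87.82°
|T| = 500 · 9255.9 / 8.4889e+07 ≈ 0.054518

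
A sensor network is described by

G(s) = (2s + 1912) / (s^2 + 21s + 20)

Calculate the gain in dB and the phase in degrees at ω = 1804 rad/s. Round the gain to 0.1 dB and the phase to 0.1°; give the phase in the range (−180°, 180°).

-58.0 dB, -117.3°

Substitute s = j1804:
Numerator: 2(j1804) + 1912 = 1912 + j3608
Denominator: (j1804)^2 + 21(j1804) + 20 = -3254396 + j37884
|N| = √(1912² + 3608²) ≈ 4083.3, ∠N ≈ 62.08°
|D| = √(3254396² + 37884²) ≈ 3.2546e+06, ∠D ≈ 179.33°
|G| = 4083.3 / 3.2546e+06 ≈ 0.0012546
Gain = 20 log₁₀(0.0012546) ≈ -58.03 dB
∠G = 62.08° − 179.33° = -117.25°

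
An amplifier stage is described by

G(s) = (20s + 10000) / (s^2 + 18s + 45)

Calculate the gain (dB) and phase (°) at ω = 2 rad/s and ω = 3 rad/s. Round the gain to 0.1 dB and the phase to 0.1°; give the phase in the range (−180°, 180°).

Substitute s = j2:
Numerator: 20(j2) + 10000 = 10000 + j40
Denominator: (j2)^2 + 18(j2) + 45 = 41 + j36
|N| = √(10000² + 40²) ≈ 10000, ∠N ≈ 0.23°
|D| = √(41² + 36²) ≈ 54.562, ∠D ≈ 41.28°
|G| = 10000 / 54.562 ≈ 183.28
Gain = 20 log₁₀(183.28) ≈ 45.26 dB
∠G = 0.23° − 41.28° = -41.05°

Substitute s = j3:
Numerator: 20(j3) + 10000 = 10000 + j60
Denominator: (j3)^2 + 18(j3) + 45 = 36 + j54
|N| = √(10000² + 60²) ≈ 10000, ∠N ≈ 0.34°
|D| = √(36² + 54²) ≈ 64.9, ∠D ≈ 56.31°
|G| = 10000 / 64.9 ≈ 154.08
Gain = 20 log₁₀(154.08) ≈ 43.75 dB
∠G = 0.34° − 56.31° = -55.97°

ω = 2: 45.3 dB, -41.1°; ω = 3: 43.8 dB, -56.0°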